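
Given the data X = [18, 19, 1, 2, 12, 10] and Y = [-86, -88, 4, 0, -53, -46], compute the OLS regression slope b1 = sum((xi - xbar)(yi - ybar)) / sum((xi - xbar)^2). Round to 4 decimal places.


Calculate xbar = 10.3333, ybar = -44.8333.
S_xx = 293.3333, S_xy = -1532.3333.
Using b1 = S_xy / S_xx = -1532.3333 / 293.3333, we get b1 = -5.2239.

-5.2239


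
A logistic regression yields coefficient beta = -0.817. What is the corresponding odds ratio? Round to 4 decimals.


Odds ratio = exp(beta) = exp(-0.817).
= 0.4418.

0.4418


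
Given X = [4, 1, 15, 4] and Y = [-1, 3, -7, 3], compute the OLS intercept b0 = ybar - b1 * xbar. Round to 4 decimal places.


The slope is b1 = -0.7193.
Sample means are xbar = 6.0000 and ybar = -0.5000.
Intercept: b0 = -0.5000 - (-0.7193)(6.0000) = 3.8158.

3.8158


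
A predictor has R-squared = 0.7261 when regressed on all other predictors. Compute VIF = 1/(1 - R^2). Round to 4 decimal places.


Using VIF = 1/(1 - R^2_j):
1 - 0.7261 = 0.2739.
VIF = 3.6510.

3.6510


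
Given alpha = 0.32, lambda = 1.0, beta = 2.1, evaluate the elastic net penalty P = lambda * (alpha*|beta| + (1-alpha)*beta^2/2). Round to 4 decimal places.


alpha * |beta| = 0.32 * 2.1 = 0.6720.
(1-alpha) * beta^2/2 = 0.68 * 4.4100/2 = 1.4994.
Total = 1.0 * (0.6720 + 1.4994) = 2.1714.

2.1714


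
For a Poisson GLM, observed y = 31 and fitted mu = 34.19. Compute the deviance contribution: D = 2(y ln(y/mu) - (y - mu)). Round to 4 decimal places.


Compute y*ln(y/mu) = 31*ln(31/34.19) = 31*-0.097946 = -3.036326.
y - mu = -3.19.
D = 2*(-3.036326 - (-3.19)) = 0.307348, which rounds to 0.3073.

0.3073


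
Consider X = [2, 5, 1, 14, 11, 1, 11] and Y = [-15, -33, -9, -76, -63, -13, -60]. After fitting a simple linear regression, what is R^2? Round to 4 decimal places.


After computing the OLS fit (b0=-6.0660, b1=-5.0342):
SSres = 17.2186, SStot = 4571.7143.
R^2 = 1 - 17.2186/4571.7143 = 0.9962.

0.9962


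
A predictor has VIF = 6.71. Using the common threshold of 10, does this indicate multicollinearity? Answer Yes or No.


Check: VIF = 6.71 vs threshold = 10.
Since 6.71 < 10, the answer is No.

No


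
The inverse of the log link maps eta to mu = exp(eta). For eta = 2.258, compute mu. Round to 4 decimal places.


The inverse log link gives:
mu = exp(2.258) = 9.5639.

9.5639


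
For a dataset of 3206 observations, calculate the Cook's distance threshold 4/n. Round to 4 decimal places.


The threshold is 4/n.
4/3206 = 0.0012.

0.0012


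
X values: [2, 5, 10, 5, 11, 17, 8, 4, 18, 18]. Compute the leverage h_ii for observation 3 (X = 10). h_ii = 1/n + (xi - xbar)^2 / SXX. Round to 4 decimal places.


Mean of X: xbar = 9.8000.
SXX = 331.6000.
For X = 10: h = 1/10 + (10 - 9.8000)^2/331.6000 = 0.1001.

0.1001


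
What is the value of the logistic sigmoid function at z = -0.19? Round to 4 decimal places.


Compute exp(0.1900) = 1.2092.
Sigmoid = 1 / (1 + 1.2092) = 1 / 2.2092 = 0.4526.

0.4526


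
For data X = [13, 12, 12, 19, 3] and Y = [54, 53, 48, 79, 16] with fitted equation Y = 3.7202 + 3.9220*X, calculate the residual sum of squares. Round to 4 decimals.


For each point, residual = actual - predicted.
Residuals: [-0.7062, 2.2158, -2.7842, 0.7618, 0.5138].
Sum of squared residuals = 14.0046.

14.0046


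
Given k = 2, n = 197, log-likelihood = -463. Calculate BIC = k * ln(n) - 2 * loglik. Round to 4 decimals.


k * ln(n) = 2 * ln(197) = 2 * 5.283204 = 10.566408.
-2 * loglik = -2 * (-463) = 926.
BIC = 10.566408 + 926 = 936.566408, which rounds to 936.5664.

936.5664


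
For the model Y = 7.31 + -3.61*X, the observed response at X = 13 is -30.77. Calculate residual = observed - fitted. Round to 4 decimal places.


Fitted value at X = 13 is yhat = 7.31 + -3.61*13 = -39.6200.
Residual = -30.77 - -39.6200 = 8.8500.

8.8500


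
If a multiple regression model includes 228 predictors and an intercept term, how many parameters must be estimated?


Including the intercept, the model has 228 predictor coefficients + 1 intercept.
Total = 229.

229


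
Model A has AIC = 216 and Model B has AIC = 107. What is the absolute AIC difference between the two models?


|AIC_A - AIC_B| = |216 - 107| = 109.
Model B is preferred (lower AIC).

109


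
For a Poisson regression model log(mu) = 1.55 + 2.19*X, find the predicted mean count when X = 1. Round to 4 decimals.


Linear predictor: eta = 1.55 + (2.19)(1) = 3.7400.
Expected count: mu = exp(3.7400) = 42.0980.

42.0980


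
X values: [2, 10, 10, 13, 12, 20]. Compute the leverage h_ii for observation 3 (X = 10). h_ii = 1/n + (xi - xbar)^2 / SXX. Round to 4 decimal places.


Compute xbar = 11.1667 with n = 6 observations.
SXX = 168.8333.
Leverage = 1/6 + (10 - 11.1667)^2/168.8333 = 0.1747.

0.1747


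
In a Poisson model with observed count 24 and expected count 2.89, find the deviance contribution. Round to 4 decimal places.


Compute y*ln(y/mu) = 24*ln(24/2.89) = 24*2.116797 = 50.803128.
y - mu = 21.11.
D = 2*(50.803128 - (21.11)) = 59.386256, which rounds to 59.3863.

59.3863


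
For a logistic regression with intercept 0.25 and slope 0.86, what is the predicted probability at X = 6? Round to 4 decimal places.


z = 0.25 + 0.86 * 6 = 5.4100.
Sigmoid: P = 1 / (1 + exp(-5.4100)) = 0.9955.

0.9955


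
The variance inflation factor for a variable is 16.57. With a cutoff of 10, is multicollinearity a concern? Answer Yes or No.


Check: VIF = 16.57 vs threshold = 10.
Since 16.57 >= 10, the answer is Yes.

Yes


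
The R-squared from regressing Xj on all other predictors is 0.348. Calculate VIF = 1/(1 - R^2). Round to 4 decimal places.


Using VIF = 1/(1 - R^2_j):
1 - 0.348 = 0.652.
VIF = 1.5337.

1.5337


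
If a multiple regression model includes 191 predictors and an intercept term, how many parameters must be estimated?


Each predictor gets one coefficient, plus one intercept.
Total parameters = 191 + 1 = 192.

192


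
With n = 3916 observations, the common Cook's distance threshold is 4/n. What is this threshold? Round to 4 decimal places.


The threshold is 4/n.
4/3916 = 0.0010.

0.0010


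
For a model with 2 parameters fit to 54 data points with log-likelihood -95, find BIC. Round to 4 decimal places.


k * ln(n) = 2 * ln(54) = 2 * 3.988984 = 7.977968.
-2 * loglik = -2 * (-95) = 190.
BIC = 7.977968 + 190 = 197.977968, which rounds to 197.9780.

197.9780


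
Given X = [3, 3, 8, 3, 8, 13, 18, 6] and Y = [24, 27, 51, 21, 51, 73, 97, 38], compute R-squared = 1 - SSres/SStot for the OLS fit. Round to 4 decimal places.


The fitted line is Y = 9.8759 + 4.8870*X.
SSres = 29.4005, SStot = 4889.5000.
R^2 = 1 - SSres/SStot = 0.9940.

0.9940


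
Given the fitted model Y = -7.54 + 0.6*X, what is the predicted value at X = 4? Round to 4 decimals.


Plug X = 4 into Y = -7.54 + 0.6*X:
Y = -7.54 + 2.4000 = -5.1400.

-5.1400


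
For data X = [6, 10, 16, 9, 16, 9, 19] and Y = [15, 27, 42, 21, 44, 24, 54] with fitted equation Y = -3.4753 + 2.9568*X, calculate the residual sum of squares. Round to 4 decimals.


Predicted values from Y = -3.4753 + 2.9568*X.
Residuals: [0.7345, 0.9073, -1.8335, -2.1359, 0.1665, 0.8641, 1.2961].
SSres = 11.7407.

11.7407


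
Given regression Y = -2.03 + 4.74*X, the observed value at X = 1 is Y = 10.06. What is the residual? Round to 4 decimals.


Compute yhat = -2.03 + (4.74)(1) = 2.7100.
Residual = actual - predicted = 10.06 - 2.7100 = 7.3500.

7.3500


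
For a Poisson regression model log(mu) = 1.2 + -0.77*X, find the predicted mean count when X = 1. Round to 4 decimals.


Compute eta = 1.2 + -0.77 * 1 = 0.4300.
Apply inverse link: mu = e^0.4300 = 1.5373.

1.5373


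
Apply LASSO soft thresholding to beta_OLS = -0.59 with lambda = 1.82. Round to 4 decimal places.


Check: |-0.59| = 0.59 vs lambda = 1.82.
Since |beta| <= lambda, the coefficient is set to 0.
Soft-thresholded coefficient = 0.0000.

0.0000


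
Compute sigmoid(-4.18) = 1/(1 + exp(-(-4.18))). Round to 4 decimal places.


First, exp(4.1800) = 65.3659.
Then sigma(z) = 1/(1 + 65.3659) = 0.0151.

0.0151


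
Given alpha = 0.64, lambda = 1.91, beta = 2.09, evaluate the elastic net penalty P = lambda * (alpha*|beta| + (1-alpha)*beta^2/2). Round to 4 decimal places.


alpha * |beta| = 0.64 * 2.09 = 1.3376.
(1-alpha) * beta^2/2 = 0.36 * 4.3681/2 = 0.7863.
Total = 1.91 * (1.3376 + 0.7863) = 4.0566.

4.0566


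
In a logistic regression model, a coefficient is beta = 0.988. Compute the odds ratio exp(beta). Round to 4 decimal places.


Odds ratio = exp(beta) = exp(0.988).
= 2.6859.

2.6859


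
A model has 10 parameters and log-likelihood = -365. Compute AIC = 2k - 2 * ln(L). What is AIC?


Compute:
2k = 2*10 = 20.
-2*loglik = -2*(-365) = 730.
AIC = 20 + 730 = 750.

750


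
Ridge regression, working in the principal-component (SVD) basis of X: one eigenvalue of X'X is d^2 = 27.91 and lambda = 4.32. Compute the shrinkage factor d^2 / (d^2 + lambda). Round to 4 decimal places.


d^2 + lambda = 27.91 + 4.32 = 32.2300.
Shrinkage factor = 27.91/32.2300 = 0.8660.

0.8660


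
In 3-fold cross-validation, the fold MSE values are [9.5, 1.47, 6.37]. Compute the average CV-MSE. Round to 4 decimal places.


Sum of fold MSEs = 17.3400.
Average = 17.3400 / 3 = 5.7800.

5.7800


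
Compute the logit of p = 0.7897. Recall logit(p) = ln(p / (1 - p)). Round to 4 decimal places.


Compute the odds: 0.7897/0.2103 = 3.7551.
Take the natural log: ln(3.7551) = 1.3231.

1.3231


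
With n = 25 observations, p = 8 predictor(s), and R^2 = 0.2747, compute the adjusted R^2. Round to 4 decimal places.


Using the formula:
(1 - 0.2747) = 0.7253.
Multiply by 24/16: 0.7253 * 24 = 17.4072, then 17.4072 / 16 = 1.0880.
Adj R^2 = 1 - 1.0880 = -0.0880.

-0.0880


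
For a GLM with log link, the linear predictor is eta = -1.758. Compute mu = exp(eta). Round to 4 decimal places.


The inverse log link gives:
mu = exp(-1.758) = 0.1724.

0.1724


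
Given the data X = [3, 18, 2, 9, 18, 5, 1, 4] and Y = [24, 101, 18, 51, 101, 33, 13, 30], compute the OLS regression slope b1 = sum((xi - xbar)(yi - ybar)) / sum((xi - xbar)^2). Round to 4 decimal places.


First compute the means: xbar = 7.5000, ybar = 46.3750.
Then S_xx = sum((xi - xbar)^2) = 334.0000.
S_xy = sum((xi - xbar)(yi - ybar)) = 1718.5000.
b1 = S_xy / S_xx = 1718.5000 / 334.0000 = 5.1452.

5.1452


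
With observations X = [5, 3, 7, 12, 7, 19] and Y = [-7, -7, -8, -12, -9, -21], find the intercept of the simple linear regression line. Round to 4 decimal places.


First find the slope: b1 = -0.9042.
Means: xbar = 8.8333, ybar = -10.6667.
b0 = ybar - b1 * xbar = -10.6667 - -0.9042 * 8.8333 = -2.6792.

-2.6792


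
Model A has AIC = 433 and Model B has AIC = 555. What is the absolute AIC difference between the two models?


Compute |433 - 555| = 122.
Model A has the smaller AIC.

122


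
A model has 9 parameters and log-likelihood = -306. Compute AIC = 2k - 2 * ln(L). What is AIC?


AIC = 2k - 2*loglik = 2(9) - 2(-306).
= 18 + 612 = 630.

630


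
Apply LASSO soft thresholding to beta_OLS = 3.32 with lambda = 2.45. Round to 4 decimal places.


|beta_OLS| = 3.32.
lambda = 2.45.
Since |beta| > lambda, coefficient = sign(beta)*(|beta| - lambda) = 0.8700.
Result = 0.8700.

0.8700


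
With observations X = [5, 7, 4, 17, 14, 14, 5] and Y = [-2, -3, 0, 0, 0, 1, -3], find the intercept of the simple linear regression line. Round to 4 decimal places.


The slope is b1 = 0.1957.
Sample means are xbar = 9.4286 and ybar = -1.0000.
Intercept: b0 = -1.0000 - (0.1957)(9.4286) = -2.8454.

-2.8454


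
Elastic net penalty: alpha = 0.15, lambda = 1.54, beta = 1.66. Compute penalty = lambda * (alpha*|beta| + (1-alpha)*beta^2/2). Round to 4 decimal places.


L1 component = 0.15 * |1.66| = 0.2490.
L2 component = 0.85 * 1.66^2 / 2 = 1.1711.
Penalty = 1.54 * (0.2490 + 1.1711) = 1.54 * 1.4201 = 2.1870.

2.1870


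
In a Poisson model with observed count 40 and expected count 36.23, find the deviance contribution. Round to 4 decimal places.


First: ln(40/36.23) = 0.098992.
Then: 40 * 0.098992 = 3.959680.
y - mu = 40 - 36.23 = 3.77.
D = 2(3.959680 - 3.77) = 0.379360, which rounds to 0.3794.

0.3794


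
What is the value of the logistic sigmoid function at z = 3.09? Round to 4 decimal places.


Compute exp(-3.0900) = 0.0455.
Sigmoid = 1 / (1 + 0.0455) = 1 / 1.0455 = 0.9565.

0.9565


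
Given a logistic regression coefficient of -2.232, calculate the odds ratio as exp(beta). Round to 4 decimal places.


exp(-2.232) = 0.1073.
So the odds ratio is 0.1073.

0.1073


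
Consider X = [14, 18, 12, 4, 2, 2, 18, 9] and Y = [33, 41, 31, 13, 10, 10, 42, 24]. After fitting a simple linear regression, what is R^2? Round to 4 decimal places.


After computing the OLS fit (b0=5.8841, b1=1.9864):
SSres = 3.4423, SStot = 1238.0000.
R^2 = 1 - 3.4423/1238.0000 = 0.9972.

0.9972


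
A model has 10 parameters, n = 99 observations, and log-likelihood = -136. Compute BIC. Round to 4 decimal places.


ln(99) = 4.595120.
k * ln(n) = 10 * 4.595120 = 45.951200.
-2L = 272.
BIC = 45.951200 + 272 = 317.951200, which rounds to 317.9512.

317.9512


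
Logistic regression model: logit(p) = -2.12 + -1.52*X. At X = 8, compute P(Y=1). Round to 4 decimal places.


Compute z = -2.12 + (-1.52)(8) = -14.2800.
exp(-z) = 1591201.5808.
P = 1/(1 + 1591201.5808) = 0.0000.

0.0000


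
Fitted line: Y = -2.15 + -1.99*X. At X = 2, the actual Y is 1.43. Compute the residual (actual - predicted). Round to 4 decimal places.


Fitted value at X = 2 is yhat = -2.15 + -1.99*2 = -6.1300.
Residual = 1.43 - -6.1300 = 7.5600.

7.5600


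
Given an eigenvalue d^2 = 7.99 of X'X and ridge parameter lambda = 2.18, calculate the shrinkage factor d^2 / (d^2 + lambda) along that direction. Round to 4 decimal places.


d^2 + lambda = 7.99 + 2.18 = 10.1700.
Shrinkage factor = 7.99/10.1700 = 0.7856.

0.7856


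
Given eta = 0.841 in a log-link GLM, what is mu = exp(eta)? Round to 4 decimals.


mu = exp(eta) = exp(0.841).
= 2.3187.

2.3187


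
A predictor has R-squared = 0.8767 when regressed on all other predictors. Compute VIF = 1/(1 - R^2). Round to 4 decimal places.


Denominator: 1 - 0.8767 = 0.1233.
VIF = 1 / 0.1233 = 8.1103.

8.1103


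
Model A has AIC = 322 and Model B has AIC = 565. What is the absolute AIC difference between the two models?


Absolute difference = |322 - 565| = 243.
The model with lower AIC (A) is preferred.

243


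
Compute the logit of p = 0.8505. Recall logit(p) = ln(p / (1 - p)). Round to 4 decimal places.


Compute the odds: 0.8505/0.1495 = 5.6890.
Take the natural log: ln(5.6890) = 1.7385.

1.7385


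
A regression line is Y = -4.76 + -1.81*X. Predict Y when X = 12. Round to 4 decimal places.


Plug X = 12 into Y = -4.76 + -1.81*X:
Y = -4.76 + -21.7200 = -26.4800.

-26.4800


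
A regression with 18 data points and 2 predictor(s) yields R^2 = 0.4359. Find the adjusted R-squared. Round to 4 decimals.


Adjusted R^2 = 1 - (1 - R^2) * (n-1)/(n-p-1).
(1 - R^2) = 0.5641.
(n-1)/(n-p-1) = 17/15.
(1 - R^2) * (n-1) = 0.5641 * 17 = 9.5897.
Divide by (n-p-1): 9.5897 / 15 = 0.6393.
Adj R^2 = 1 - 0.6393 = 0.3607.

0.3607


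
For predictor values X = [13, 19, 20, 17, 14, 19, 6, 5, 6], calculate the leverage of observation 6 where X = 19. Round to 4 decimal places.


Compute xbar = 13.2222 with n = 9 observations.
SXX = 299.5556.
Leverage = 1/9 + (19 - 13.2222)^2/299.5556 = 0.2226.

0.2226


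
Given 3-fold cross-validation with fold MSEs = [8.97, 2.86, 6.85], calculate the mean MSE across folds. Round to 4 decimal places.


Sum of fold MSEs = 18.6800.
Average = 18.6800 / 3 = 6.2267.

6.2267


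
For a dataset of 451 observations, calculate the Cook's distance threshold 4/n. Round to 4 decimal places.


Using the rule of thumb:
Threshold = 4 / 451 = 0.0089.

0.0089


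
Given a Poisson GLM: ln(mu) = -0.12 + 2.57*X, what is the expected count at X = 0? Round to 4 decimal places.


Compute eta = -0.12 + 2.57 * 0 = -0.1200.
Apply inverse link: mu = e^-0.1200 = 0.8869.

0.8869


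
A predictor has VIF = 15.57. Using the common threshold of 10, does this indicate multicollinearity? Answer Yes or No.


The threshold is 10.
VIF = 15.57 is >= 10.
Multicollinearity indication: Yes.

Yes


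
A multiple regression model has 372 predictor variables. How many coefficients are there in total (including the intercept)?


Total coefficients = number of predictors + 1 (for the intercept).
= 372 + 1 = 373.

373


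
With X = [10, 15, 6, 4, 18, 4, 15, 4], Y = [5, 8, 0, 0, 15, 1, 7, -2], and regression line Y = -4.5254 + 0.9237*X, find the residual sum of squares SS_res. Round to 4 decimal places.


Predicted values from Y = -4.5254 + 0.9237*X.
Residuals: [0.2884, -1.3301, -1.0168, 0.8306, 2.8988, 1.8306, -2.3301, -1.1694].
SSres = 22.1271.

22.1271


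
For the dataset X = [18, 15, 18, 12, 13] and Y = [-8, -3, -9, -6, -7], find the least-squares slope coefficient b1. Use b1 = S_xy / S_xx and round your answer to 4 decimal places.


First compute the means: xbar = 15.2000, ybar = -6.6000.
Then S_xx = sum((xi - xbar)^2) = 30.8000.
S_xy = sum((xi - xbar)(yi - ybar)) = -12.4000.
b1 = S_xy / S_xx = -12.4000 / 30.8000 = -0.4026.

-0.4026


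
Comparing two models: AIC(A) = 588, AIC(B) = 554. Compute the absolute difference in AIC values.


Absolute difference = |588 - 554| = 34.
The model with lower AIC (B) is preferred.

34


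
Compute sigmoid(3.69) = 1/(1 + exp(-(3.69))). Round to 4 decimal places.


Compute exp(-3.6900) = 0.0250.
Sigmoid = 1 / (1 + 0.0250) = 1 / 1.0250 = 0.9756.

0.9756


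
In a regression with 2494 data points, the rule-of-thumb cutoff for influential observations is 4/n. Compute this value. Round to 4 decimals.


Cook's distance cutoff = 4/n = 4/2494.
= 0.0016.

0.0016


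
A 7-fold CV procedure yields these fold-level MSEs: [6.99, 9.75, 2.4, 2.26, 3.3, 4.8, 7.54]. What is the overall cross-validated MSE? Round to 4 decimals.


Sum of fold MSEs = 37.0400.
Average = 37.0400 / 7 = 5.2914.

5.2914


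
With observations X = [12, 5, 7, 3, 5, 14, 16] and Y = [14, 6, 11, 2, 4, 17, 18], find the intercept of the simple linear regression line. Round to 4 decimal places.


The slope is b1 = 1.2223.
Sample means are xbar = 8.8571 and ybar = 10.2857.
Intercept: b0 = 10.2857 - (1.2223)(8.8571) = -0.5406.

-0.5406


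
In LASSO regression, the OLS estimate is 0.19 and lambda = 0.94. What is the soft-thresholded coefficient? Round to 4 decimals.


Check: |0.19| = 0.19 vs lambda = 0.94.
Since |beta| <= lambda, the coefficient is set to 0.
Soft-thresholded coefficient = 0.0000.

0.0000


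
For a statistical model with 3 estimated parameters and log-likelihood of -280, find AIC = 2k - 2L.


AIC = 2*3 - 2*(-280).
= 6 + 560 = 566.

566


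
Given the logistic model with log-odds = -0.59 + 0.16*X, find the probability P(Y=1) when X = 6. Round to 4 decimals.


Linear predictor: z = -0.59 + 0.16 * 6 = 0.3700.
P = 1/(1 + exp(-0.3700)) = 1/(1 + 0.6907) = 0.5915.

0.5915


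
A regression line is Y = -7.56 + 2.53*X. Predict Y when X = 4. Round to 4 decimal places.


Plug X = 4 into Y = -7.56 + 2.53*X:
Y = -7.56 + 10.1200 = 2.5600.

2.5600


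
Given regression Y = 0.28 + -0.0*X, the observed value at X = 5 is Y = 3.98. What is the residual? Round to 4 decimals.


Predicted = 0.28 + -0.0 * 5 = 0.2800.
Residual = 3.98 - 0.2800 = 3.7000.

3.7000


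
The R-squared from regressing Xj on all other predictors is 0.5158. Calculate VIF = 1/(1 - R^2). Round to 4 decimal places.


Using VIF = 1/(1 - R^2_j):
1 - 0.5158 = 0.4842.
VIF = 2.0653.

2.0653


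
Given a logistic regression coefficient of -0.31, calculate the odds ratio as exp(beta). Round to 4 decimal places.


exp(-0.31) = 0.7334.
So the odds ratio is 0.7334.

0.7334


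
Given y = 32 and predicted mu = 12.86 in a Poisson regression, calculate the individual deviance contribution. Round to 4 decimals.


Compute y*ln(y/mu) = 32*ln(32/12.86) = 32*0.911614 = 29.171648.
y - mu = 19.14.
D = 2*(29.171648 - (19.14)) = 20.063296, which rounds to 20.0633.

20.0633


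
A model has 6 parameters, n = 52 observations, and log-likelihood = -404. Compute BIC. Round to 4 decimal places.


k * ln(n) = 6 * ln(52) = 6 * 3.951244 = 23.707464.
-2 * loglik = -2 * (-404) = 808.
BIC = 23.707464 + 808 = 831.707464, which rounds to 831.7075.

831.7075


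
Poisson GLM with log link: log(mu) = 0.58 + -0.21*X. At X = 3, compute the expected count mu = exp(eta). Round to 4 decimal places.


Compute eta = 0.58 + -0.21 * 3 = -0.0500.
Apply inverse link: mu = e^-0.0500 = 0.9512.

0.9512


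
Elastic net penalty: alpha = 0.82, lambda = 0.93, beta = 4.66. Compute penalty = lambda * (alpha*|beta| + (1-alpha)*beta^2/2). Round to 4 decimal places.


L1 component = 0.82 * |4.66| = 3.8212.
L2 component = 0.18 * 4.66^2 / 2 = 1.9544.
Penalty = 0.93 * (3.8212 + 1.9544) = 0.93 * 5.7756 = 5.3713.

5.3713


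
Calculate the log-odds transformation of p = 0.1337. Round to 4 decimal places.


Compute the odds: 0.1337/0.8663 = 0.1543.
Take the natural log: ln(0.1543) = -1.8686.

-1.8686


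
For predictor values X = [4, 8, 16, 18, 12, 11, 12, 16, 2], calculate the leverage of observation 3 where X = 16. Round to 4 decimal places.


Compute xbar = 11.0000 with n = 9 observations.
SXX = 240.0000.
Leverage = 1/9 + (16 - 11.0000)^2/240.0000 = 0.2153.

0.2153


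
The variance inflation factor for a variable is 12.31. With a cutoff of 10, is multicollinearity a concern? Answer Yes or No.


Compare VIF = 12.31 to the threshold of 10.
12.31 >= 10, so the answer is Yes.

Yes


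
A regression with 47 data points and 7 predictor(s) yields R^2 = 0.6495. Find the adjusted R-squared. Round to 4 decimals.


Plug in: Adj R^2 = 1 - (1 - 0.6495) * 46/39.
= 1 - 0.3505 * 46/39
= 1 - 16.1230 / 39
= 1 - 0.4134 = 0.5866.

0.5866


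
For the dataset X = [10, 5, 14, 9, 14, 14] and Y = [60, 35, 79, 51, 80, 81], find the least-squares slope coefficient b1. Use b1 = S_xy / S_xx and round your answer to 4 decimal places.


First compute the means: xbar = 11.0000, ybar = 64.3333.
Then S_xx = sum((xi - xbar)^2) = 68.0000.
S_xy = sum((xi - xbar)(yi - ybar)) = 348.0000.
b1 = S_xy / S_xx = 348.0000 / 68.0000 = 5.1176.

5.1176


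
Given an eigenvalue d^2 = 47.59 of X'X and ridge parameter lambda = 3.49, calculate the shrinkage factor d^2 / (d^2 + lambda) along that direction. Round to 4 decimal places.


Compute the denominator: 47.59 + 3.49 = 51.0800.
Shrinkage factor = 47.59 / 51.0800 = 0.9317.

0.9317


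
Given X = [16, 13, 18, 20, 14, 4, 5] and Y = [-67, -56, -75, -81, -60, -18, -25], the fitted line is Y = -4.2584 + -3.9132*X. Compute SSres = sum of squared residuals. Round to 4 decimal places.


Predicted values from Y = -4.2584 + -3.9132*X.
Residuals: [-0.1304, -0.8700, -0.3040, 1.5224, -0.9568, 1.9112, -1.1756].
SSres = 9.1342.

9.1342


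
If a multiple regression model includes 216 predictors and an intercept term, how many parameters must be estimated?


Including the intercept, the model has 216 predictor coefficients + 1 intercept.
Total = 217.

217


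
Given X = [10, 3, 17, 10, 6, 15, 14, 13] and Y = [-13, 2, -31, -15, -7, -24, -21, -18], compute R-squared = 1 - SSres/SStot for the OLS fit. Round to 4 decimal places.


Fit the OLS line: b0 = 7.6763, b1 = -2.1410.
SSres = 17.7724.
SStot = 732.8750.
R^2 = 1 - 17.7724/732.8750 = 0.9757.

0.9757


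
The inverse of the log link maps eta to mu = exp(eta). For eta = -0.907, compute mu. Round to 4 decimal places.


mu = exp(eta) = exp(-0.907).
= 0.4037.

0.4037


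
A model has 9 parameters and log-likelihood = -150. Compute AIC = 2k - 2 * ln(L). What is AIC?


AIC = 2*9 - 2*(-150).
= 18 + 300 = 318.

318


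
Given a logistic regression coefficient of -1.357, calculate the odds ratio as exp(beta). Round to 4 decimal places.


exp(-1.357) = 0.2574.
So the odds ratio is 0.2574.

0.2574


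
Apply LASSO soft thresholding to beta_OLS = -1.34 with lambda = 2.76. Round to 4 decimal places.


|beta_OLS| = 1.34.
lambda = 2.76.
Since |beta| <= lambda, the coefficient is set to 0.
Result = 0.0000.

0.0000


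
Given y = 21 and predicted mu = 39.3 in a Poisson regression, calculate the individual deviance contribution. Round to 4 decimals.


y/mu = 21/39.3 = 0.534351 (approx.), and ln(21/39.3) = -0.626702.
y * ln(y/mu) = 21 * -0.626702 = -13.160742.
y - mu = -18.3.
D = 2 * (-13.160742 - -18.3) = 10.278516, which rounds to 10.2785.

10.2785


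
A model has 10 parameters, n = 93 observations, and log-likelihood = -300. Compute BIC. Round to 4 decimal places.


Compute k*ln(n) = 10*ln(93) = 10*4.532599 = 45.325990.
Then -2*loglik = 600.
BIC = 45.325990 + 600 = 645.325990, which rounds to 645.3260.

645.3260


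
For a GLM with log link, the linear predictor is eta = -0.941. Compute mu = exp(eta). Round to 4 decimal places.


The inverse log link gives:
mu = exp(-0.941) = 0.3902.

0.3902


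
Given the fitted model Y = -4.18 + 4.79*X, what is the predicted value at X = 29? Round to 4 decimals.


Substitute X = 29 into the equation:
Y = -4.18 + 4.79 * 29 = -4.18 + 138.9100 = 134.7300.

134.7300


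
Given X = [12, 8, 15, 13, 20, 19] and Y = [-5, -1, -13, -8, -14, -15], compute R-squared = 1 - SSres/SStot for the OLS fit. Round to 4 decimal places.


After computing the OLS fit (b0=7.8095, b1=-1.1823):
SSres = 15.4614, SStot = 157.3333.
R^2 = 1 - 15.4614/157.3333 = 0.9017.

0.9017


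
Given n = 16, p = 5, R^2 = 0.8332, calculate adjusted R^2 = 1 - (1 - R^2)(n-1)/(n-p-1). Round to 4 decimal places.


Plug in: Adj R^2 = 1 - (1 - 0.8332) * 15/10.
= 1 - 0.1668 * 15/10
= 1 - 2.5020 / 10
= 1 - 0.2502 = 0.7498.

0.7498


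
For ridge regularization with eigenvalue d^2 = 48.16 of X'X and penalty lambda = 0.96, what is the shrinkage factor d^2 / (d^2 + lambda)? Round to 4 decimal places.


d^2 + lambda = 48.16 + 0.96 = 49.1200.
Shrinkage factor = 48.16/49.1200 = 0.9805.

0.9805


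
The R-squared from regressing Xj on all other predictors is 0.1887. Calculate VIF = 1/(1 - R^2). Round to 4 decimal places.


Denominator: 1 - 0.1887 = 0.8113.
VIF = 1 / 0.8113 = 1.2326.

1.2326


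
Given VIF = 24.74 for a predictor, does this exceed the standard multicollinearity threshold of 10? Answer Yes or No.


Check: VIF = 24.74 vs threshold = 10.
Since 24.74 >= 10, the answer is Yes.

Yes


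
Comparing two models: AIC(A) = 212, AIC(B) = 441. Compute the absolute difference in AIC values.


|AIC_A - AIC_B| = |212 - 441| = 229.
Model A is preferred (lower AIC).

229


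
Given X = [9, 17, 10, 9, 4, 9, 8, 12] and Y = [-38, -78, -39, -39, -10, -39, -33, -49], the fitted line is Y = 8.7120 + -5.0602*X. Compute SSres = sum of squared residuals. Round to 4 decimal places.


Predicted values from Y = 8.7120 + -5.0602*X.
Residuals: [-1.1702, -0.6886, 2.8900, -2.1702, 1.5288, -2.1702, -1.2304, 3.0104].
SSres = 32.5288.

32.5288


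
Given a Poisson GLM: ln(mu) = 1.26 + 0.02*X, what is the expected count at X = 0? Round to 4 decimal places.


Compute eta = 1.26 + 0.02 * 0 = 1.2600.
Apply inverse link: mu = e^1.2600 = 3.5254.

3.5254


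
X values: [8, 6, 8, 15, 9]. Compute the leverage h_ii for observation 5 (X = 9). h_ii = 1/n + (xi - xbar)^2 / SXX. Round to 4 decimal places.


Mean of X: xbar = 9.2000.
SXX = 46.8000.
For X = 9: h = 1/5 + (9 - 9.2000)^2/46.8000 = 0.2009.

0.2009


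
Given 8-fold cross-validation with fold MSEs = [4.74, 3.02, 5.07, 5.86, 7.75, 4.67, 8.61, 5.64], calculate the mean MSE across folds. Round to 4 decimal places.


Add all fold MSEs: 45.3600.
Divide by k = 8: 45.3600/8 = 5.6700.

5.6700


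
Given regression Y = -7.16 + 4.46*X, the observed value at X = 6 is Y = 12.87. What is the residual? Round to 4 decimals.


Fitted value at X = 6 is yhat = -7.16 + 4.46*6 = 19.6000.
Residual = 12.87 - 19.6000 = -6.7300.

-6.7300


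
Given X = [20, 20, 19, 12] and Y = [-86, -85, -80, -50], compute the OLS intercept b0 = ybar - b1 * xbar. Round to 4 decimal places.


The slope is b1 = -4.4078.
Sample means are xbar = 17.7500 and ybar = -75.2500.
Intercept: b0 = -75.2500 - (-4.4078)(17.7500) = 2.9888.

2.9888


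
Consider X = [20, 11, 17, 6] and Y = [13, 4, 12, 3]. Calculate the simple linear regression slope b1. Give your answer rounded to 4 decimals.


Calculate xbar = 13.5000, ybar = 8.0000.
S_xx = 117.0000, S_xy = 94.0000.
Using b1 = S_xy / S_xx = 94.0000 / 117.0000, we get b1 = 0.8034.

0.8034


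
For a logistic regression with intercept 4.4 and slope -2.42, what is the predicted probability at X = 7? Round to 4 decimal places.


z = 4.4 + -2.42 * 7 = -12.5400.
Sigmoid: P = 1 / (1 + exp(12.5400)) = 0.0000.

0.0000


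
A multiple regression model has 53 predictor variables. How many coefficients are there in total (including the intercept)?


Including the intercept, the model has 53 predictor coefficients + 1 intercept.
Total = 54.

54


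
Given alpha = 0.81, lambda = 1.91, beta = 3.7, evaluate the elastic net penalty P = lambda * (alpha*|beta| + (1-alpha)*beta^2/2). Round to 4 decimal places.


Compute:
L1 = 0.81 * 3.7 = 2.9970.
L2 = 0.19 * 3.7^2 / 2 = 1.3006.
Penalty = 1.91 * (2.9970 + 1.3006) = 8.2083.

8.2083


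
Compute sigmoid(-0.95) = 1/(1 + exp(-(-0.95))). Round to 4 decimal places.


exp(0.9500) = 2.5857.
1 + exp(-z) = 3.5857.
sigmoid = 1/3.5857 = 0.2789.

0.2789


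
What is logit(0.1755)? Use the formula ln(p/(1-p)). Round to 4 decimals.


The odds are p/(1-p) = 0.1755 / 0.8245 = 0.2129.
logit(p) = ln(0.2129) = -1.5471.

-1.5471


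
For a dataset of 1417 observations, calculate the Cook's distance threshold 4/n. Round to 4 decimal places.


Using the rule of thumb:
Threshold = 4 / 1417 = 0.0028.

0.0028


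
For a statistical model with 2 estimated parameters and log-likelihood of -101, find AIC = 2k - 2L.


AIC = 2*2 - 2*(-101).
= 4 + 202 = 206.

206


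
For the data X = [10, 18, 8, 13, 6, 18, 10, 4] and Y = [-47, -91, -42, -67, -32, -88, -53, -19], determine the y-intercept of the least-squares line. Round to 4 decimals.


Compute b1 = -4.9385 from the OLS formula.
With xbar = 10.8750 and ybar = -54.8750, the intercept is:
b0 = -54.8750 - -4.9385 * 10.8750 = -1.1692.

-1.1692


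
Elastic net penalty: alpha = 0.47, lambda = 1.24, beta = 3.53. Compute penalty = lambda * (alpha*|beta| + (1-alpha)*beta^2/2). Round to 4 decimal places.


alpha * |beta| = 0.47 * 3.53 = 1.6591.
(1-alpha) * beta^2/2 = 0.53 * 12.4609/2 = 3.3021.
Total = 1.24 * (1.6591 + 3.3021) = 6.1519.

6.1519


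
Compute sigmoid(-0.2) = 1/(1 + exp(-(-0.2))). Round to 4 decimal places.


exp(0.2000) = 1.2214.
1 + exp(-z) = 2.2214.
sigmoid = 1/2.2214 = 0.4502.

0.4502


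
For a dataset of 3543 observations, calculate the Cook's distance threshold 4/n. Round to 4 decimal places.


The threshold is 4/n.
4/3543 = 0.0011.

0.0011


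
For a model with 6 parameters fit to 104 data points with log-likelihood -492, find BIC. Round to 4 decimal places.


ln(104) = 4.644391.
k * ln(n) = 6 * 4.644391 = 27.866346.
-2L = 984.
BIC = 27.866346 + 984 = 1011.866346, which rounds to 1011.8663.

1011.8663


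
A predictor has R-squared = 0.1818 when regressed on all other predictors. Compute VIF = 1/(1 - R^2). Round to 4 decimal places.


Using VIF = 1/(1 - R^2_j):
1 - 0.1818 = 0.8182.
VIF = 1.2222.

1.2222


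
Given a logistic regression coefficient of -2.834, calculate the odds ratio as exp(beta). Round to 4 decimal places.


The odds ratio is computed as:
OR = e^(-2.834) = 0.0588.

0.0588


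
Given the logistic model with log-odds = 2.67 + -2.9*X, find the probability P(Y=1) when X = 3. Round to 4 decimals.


Linear predictor: z = 2.67 + -2.9 * 3 = -6.0300.
P = 1/(1 + exp(6.0300)) = 1/(1 + 415.7150) = 0.0024.

0.0024


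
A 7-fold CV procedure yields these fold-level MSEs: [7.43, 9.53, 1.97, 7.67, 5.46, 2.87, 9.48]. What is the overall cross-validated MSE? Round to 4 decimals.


Add all fold MSEs: 44.4100.
Divide by k = 7: 44.4100/7 = 6.3443.

6.3443


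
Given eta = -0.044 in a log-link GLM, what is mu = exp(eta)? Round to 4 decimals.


Apply the inverse link:
mu = e^-0.044 = 0.9570.

0.9570


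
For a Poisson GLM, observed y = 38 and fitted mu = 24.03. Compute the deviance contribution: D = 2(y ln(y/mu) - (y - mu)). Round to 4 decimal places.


Compute y*ln(y/mu) = 38*ln(38/24.03) = 38*0.458283 = 17.414754.
y - mu = 13.97.
D = 2*(17.414754 - (13.97)) = 6.889508, which rounds to 6.8895.

6.8895


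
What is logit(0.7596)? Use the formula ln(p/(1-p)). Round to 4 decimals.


Compute the odds: 0.7596/0.2404 = 3.1597.
Take the natural log: ln(3.1597) = 1.1505.

1.1505


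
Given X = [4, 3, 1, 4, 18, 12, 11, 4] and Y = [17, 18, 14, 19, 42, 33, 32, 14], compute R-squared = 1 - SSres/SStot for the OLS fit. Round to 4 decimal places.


Fit the OLS line: b0 = 11.0426, b1 = 1.7660.
SSres = 26.6809.
SStot = 777.8750.
R^2 = 1 - 26.6809/777.8750 = 0.9657.

0.9657


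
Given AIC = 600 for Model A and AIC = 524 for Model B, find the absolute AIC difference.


Compute |600 - 524| = 76.
Model B has the smaller AIC.

76


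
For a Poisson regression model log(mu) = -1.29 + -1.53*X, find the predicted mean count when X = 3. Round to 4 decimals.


eta = -1.29 + -1.53 * 3 = -5.8800.
mu = exp(-5.8800) = 0.0028.

0.0028


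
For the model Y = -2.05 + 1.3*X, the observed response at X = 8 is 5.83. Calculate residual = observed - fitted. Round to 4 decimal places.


Compute yhat = -2.05 + (1.3)(8) = 8.3500.
Residual = actual - predicted = 5.83 - 8.3500 = -2.5200.

-2.5200


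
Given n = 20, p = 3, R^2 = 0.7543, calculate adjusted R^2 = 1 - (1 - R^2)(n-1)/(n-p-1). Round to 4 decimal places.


Using the formula:
(1 - 0.7543) = 0.2457.
Multiply by 19/16: 0.2457 * 19 = 4.6683, then 4.6683 / 16 = 0.2918.
Adj R^2 = 1 - 0.2918 = 0.7082.

0.7082


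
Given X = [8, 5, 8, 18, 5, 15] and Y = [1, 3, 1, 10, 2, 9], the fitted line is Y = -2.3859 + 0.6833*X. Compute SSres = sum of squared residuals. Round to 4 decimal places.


Predicted values from Y = -2.3859 + 0.6833*X.
Residuals: [-2.0805, 1.9694, -2.0805, 0.0865, 0.9694, 1.1364].
SSres = 14.7741.

14.7741


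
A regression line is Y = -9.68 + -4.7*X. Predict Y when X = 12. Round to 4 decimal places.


Plug X = 12 into Y = -9.68 + -4.7*X:
Y = -9.68 + -56.4000 = -66.0800.

-66.0800


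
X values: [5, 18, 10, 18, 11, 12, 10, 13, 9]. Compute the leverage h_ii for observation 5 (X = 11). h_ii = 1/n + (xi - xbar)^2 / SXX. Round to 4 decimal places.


n = 9, xbar = 11.7778.
SXX = sum((xi - xbar)^2) = 139.5556.
h = 1/9 + (11 - 11.7778)^2 / 139.5556 = 0.1154.

0.1154


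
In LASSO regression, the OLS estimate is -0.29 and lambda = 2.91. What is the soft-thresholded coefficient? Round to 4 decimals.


Check: |-0.29| = 0.29 vs lambda = 2.91.
Since |beta| <= lambda, the coefficient is set to 0.
Soft-thresholded coefficient = 0.0000.

0.0000


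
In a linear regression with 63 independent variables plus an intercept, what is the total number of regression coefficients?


Each predictor gets one coefficient, plus one intercept.
Total parameters = 63 + 1 = 64.

64


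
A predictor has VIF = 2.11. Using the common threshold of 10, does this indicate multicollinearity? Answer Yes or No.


The threshold is 10.
VIF = 2.11 is < 10.
Multicollinearity indication: No.

No


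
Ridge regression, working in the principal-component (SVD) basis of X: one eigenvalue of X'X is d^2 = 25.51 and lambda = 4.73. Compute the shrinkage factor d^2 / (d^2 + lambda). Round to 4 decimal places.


d^2 + lambda = 25.51 + 4.73 = 30.2400.
Shrinkage factor = 25.51/30.2400 = 0.8436.

0.8436


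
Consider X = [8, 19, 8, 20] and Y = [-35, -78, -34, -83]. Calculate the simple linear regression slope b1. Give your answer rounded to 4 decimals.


First compute the means: xbar = 13.7500, ybar = -57.5000.
Then S_xx = sum((xi - xbar)^2) = 132.7500.
S_xy = sum((xi - xbar)(yi - ybar)) = -531.5000.
b1 = S_xy / S_xx = -531.5000 / 132.7500 = -4.0038.

-4.0038


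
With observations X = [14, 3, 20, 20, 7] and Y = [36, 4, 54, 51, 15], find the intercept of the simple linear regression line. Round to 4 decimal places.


Compute b1 = 2.8663 from the OLS formula.
With xbar = 12.8000 and ybar = 32.0000, the intercept is:
b0 = 32.0000 - 2.8663 * 12.8000 = -4.6882.

-4.6882


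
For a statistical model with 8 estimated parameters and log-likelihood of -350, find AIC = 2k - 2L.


AIC = 2*8 - 2*(-350).
= 16 + 700 = 716.

716


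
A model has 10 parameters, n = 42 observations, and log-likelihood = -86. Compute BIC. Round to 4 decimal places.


k * ln(n) = 10 * ln(42) = 10 * 3.737670 = 37.376700.
-2 * loglik = -2 * (-86) = 172.
BIC = 37.376700 + 172 = 209.376700, which rounds to 209.3767.

209.3767


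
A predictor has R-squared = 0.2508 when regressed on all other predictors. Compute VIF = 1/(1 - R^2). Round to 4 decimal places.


Denominator: 1 - 0.2508 = 0.7492.
VIF = 1 / 0.7492 = 1.3348.

1.3348


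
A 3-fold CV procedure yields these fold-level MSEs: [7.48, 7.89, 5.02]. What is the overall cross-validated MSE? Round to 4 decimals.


Add all fold MSEs: 20.3900.
Divide by k = 3: 20.3900/3 = 6.7967.

6.7967


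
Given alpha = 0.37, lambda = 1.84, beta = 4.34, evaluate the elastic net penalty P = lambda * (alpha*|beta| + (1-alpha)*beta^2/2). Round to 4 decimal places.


L1 component = 0.37 * |4.34| = 1.6058.
L2 component = 0.63 * 4.34^2 / 2 = 5.9332.
Penalty = 1.84 * (1.6058 + 5.9332) = 1.84 * 7.5390 = 13.8718.

13.8718


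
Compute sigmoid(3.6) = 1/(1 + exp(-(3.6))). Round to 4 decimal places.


exp(-3.6000) = 0.0273.
1 + exp(-z) = 1.0273.
sigmoid = 1/1.0273 = 0.9734.

0.9734


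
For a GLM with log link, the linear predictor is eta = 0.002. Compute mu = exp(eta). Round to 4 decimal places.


Apply the inverse link:
mu = e^0.002 = 1.0020.

1.0020


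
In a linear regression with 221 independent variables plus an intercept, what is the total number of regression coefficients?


Including the intercept, the model has 221 predictor coefficients + 1 intercept.
Total = 222.

222


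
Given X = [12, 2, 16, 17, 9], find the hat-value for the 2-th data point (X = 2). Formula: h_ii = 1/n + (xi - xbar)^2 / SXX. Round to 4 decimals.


n = 5, xbar = 11.2000.
SXX = sum((xi - xbar)^2) = 146.8000.
h = 1/5 + (2 - 11.2000)^2 / 146.8000 = 0.7766.

0.7766


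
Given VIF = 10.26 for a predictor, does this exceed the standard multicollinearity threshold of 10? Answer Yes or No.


Compare VIF = 10.26 to the threshold of 10.
10.26 >= 10, so the answer is Yes.

Yes


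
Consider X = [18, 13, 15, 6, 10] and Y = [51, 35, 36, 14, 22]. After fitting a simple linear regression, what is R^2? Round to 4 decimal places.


The fitted line is Y = -5.9202 + 3.0258*X.
SSres = 29.1432, SStot = 809.2000.
R^2 = 1 - SSres/SStot = 0.9640.

0.9640


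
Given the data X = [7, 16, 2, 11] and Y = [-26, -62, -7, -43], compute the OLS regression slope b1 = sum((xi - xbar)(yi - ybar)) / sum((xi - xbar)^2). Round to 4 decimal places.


Calculate xbar = 9.0000, ybar = -34.5000.
S_xx = 106.0000, S_xy = -419.0000.
Using b1 = S_xy / S_xx = -419.0000 / 106.0000, we get b1 = -3.9528.

-3.9528


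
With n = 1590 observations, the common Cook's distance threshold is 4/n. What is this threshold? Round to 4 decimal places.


Cook's distance cutoff = 4/n = 4/1590.
= 0.0025.

0.0025


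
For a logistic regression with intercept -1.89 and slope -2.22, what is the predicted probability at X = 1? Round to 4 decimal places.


Compute z = -1.89 + (-2.22)(1) = -4.1100.
exp(-z) = 60.9467.
P = 1/(1 + 60.9467) = 0.0161.

0.0161
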